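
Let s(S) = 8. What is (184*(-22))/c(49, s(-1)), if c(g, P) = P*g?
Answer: -506/49 ≈ -10.327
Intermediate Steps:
(184*(-22))/c(49, s(-1)) = (184*(-22))/((8*49)) = -4048/392 = -4048*1/392 = -506/49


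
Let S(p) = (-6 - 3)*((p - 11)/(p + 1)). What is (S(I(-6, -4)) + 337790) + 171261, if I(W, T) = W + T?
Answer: 509030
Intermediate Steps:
I(W, T) = T + W
S(p) = -9*(-11 + p)/(1 + p)
(S(I(-6, -4)) + 337790) + 171261 = (9*(11 - (-4 - 6))/(1 + (-4 - 6)) + 337790) + 171261 = (9*(11 - 1*(-10))/(1 - 10) + 337790) + 171261 = (9*(11 + 10)/(-9) + 337790) + 171261 = (9*(-⅑)*21 + 337790) + 171261 = (-21 + 337790) + 171261 = 337769 + 171261 = 509030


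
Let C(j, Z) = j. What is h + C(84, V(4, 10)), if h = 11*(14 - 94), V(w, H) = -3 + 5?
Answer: -796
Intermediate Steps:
V(w, H) = 2
h = -880 (h = 11*(-80) = -880)
h + C(84, V(4, 10)) = -880 + 84 = -796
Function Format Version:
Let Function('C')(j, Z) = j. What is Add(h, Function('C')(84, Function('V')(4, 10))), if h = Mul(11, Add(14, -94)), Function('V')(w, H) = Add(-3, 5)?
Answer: -796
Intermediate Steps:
Function('V')(w, H) = 2
h = -880 (h = Mul(11, -80) = -880)
Add(h, Function('C')(84, Function('V')(4, 10))) = Add(-880, 84) = -796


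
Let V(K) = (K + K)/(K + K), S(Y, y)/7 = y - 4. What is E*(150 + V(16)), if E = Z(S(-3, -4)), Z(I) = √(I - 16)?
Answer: 906*I*√2 ≈ 1281.3*I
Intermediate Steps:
S(Y, y) = -28 + 7*y (S(Y, y) = 7*(y - 4) = 7*(-4 + y) = -28 + 7*y)
Z(I) = √(-16 + I)
E = 6*I*√2 (E = √(-16 + (-28 + 7*(-4))) = √(-16 + (-28 - 28)) = √(-16 - 56) = √(-72) = 6*I*√2 ≈ 8.4853*I)
V(K) = 1 (V(K) = (2*K)/((2*K)) = (2*K)*(1/(2*K)) = 1)
E*(150 + V(16)) = (6*I*√2)*(150 + 1) = (6*I*√2)*151 = 906*I*√2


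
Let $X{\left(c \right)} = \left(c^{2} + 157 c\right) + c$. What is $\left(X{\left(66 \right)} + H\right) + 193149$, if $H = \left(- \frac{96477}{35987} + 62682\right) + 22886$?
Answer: $\frac{10562124010}{35987} \approx 2.935 \cdot 10^{5}$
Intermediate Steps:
$X{\left(c \right)} = c^{2} + 158 c$
$H = \frac{3079239139}{35987}$ ($H = \left(\left(-96477\right) \frac{1}{35987} + 62682\right) + 22886 = \left(- \frac{96477}{35987} + 62682\right) + 22886 = \frac{2255640657}{35987} + 22886 = \frac{3079239139}{35987} \approx 85565.0$)
$\left(X{\left(66 \right)} + H\right) + 193149 = \left(66 \left(158 + 66\right) + \frac{3079239139}{35987}\right) + 193149 = \left(66 \cdot 224 + \frac{3079239139}{35987}\right) + 193149 = \left(14784 + \frac{3079239139}{35987}\right) + 193149 = \frac{3611270947}{35987} + 193149 = \frac{10562124010}{35987}$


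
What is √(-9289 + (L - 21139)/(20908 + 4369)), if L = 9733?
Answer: I*√5935278695143/25277 ≈ 96.382*I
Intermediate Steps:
√(-9289 + (L - 21139)/(20908 + 4369)) = √(-9289 + (9733 - 21139)/(20908 + 4369)) = √(-9289 - 11406/25277) = √(-234809459/25277) = I*√5935278695143/25277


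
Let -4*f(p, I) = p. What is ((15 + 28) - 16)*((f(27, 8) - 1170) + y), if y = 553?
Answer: -67365/4 ≈ -16841.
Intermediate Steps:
f(p, I) = -p/4
((15 + 28) - 16)*((f(27, 8) - 1170) + y) = ((15 + 28) - 16)*((-¼*27 - 1170) + 553) = (43 - 16)*((-27/4 - 1170) + 553) = 27*(-4707/4 + 553) = 27*(-2495/4) = -67365/4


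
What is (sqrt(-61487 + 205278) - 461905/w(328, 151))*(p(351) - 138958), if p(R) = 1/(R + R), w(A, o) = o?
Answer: 45058146821075/106002 - 97548515*sqrt(143791)/702 ≈ 3.7238e+8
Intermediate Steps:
p(R) = 1/(2*R)
(sqrt(-61487 + 205278) - 461905/w(328, 151))*(p(351) - 138958) = (sqrt(-61487 + 205278) - 461905/151)*((1/2)/351 - 138958) = (sqrt(143791) - 461905*1/151)*((1/2)*(1/351) - 138958) = (sqrt(143791) - 461905/151)*(1/702 - 138958) = (-461905/151 + sqrt(143791))*(-97548515/702) = 45058146821075/106002 - 97548515*sqrt(143791)/702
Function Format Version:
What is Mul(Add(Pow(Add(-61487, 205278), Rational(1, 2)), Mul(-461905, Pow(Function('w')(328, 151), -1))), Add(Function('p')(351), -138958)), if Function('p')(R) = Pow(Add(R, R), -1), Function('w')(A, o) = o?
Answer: Add(Rational(45058146821075, 106002), Mul(Rational(-97548515, 702), Pow(143791, Rational(1, 2)))) ≈ 3.7238e+8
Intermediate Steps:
Function('p')(R) = Mul(Rational(1, 2), Pow(R, -1)) (Function('p')(R) = Pow(Mul(2, R), -1) = Mul(Rational(1, 2), Pow(R, -1)))
Mul(Add(Pow(Add(-61487, 205278), Rational(1, 2)), Mul(-461905, Pow(Function('w')(328, 151), -1))), Add(Function('p')(351), -138958)) = Mul(Add(Pow(Add(-61487, 205278), Rational(1, 2)), Mul(-461905, Pow(151, -1))), Add(Mul(Rational(1, 2), Pow(351, -1)), -138958)) = Mul(Add(Pow(143791, Rational(1, 2)), Mul(-461905, Rational(1, 151))), Add(Mul(Rational(1, 2), Rational(1, 351)), -138958)) = Mul(Add(Pow(143791, Rational(1, 2)), Rational(-461905, 151)), Add(Rational(1, 702), -138958)) = Mul(Add(Rational(-461905, 151), Pow(143791, Rational(1, 2))), Rational(-97548515, 702)) = Add(Rational(45058146821075, 106002), Mul(Rational(-97548515, 702), Pow(143791, Rational(1, 2))))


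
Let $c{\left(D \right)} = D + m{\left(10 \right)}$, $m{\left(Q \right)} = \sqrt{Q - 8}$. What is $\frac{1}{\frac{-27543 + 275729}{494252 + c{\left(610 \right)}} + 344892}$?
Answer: $\frac{21115043135053449}{7282420046671175691193} + \frac{124093 \sqrt{2}}{14564840093342351382386} \approx 2.8995 \cdot 10^{-6}$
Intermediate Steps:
$m{\left(Q \right)} = \sqrt{-8 + Q}$
$c{\left(D \right)} = D + \sqrt{2}$ ($c{\left(D \right)} = D + \sqrt{-8 + 10} = D + \sqrt{2}$)
$\frac{1}{\frac{-27543 + 275729}{494252 + c{\left(610 \right)}} + 344892} = \frac{1}{\frac{-27543 + 275729}{494252 + \left(610 + \sqrt{2}\right)} + 344892} = \frac{1}{\frac{248186}{494862 + \sqrt{2}} + 344892} = \frac{1}{344892 + \frac{248186}{494862 + \sqrt{2}}}$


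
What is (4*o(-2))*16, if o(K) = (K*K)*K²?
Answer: 1024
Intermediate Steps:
o(K) = K⁴ (o(K) = K²*K² = K⁴)
(4*o(-2))*16 = (4*(-2)⁴)*16 = (4*16)*16 = 64*16 = 1024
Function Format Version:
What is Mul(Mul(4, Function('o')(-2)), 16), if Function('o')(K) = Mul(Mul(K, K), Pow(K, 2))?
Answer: 1024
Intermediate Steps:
Function('o')(K) = Pow(K, 4) (Function('o')(K) = Mul(Pow(K, 2), Pow(K, 2)) = Pow(K, 4))
Mul(Mul(4, Function('o')(-2)), 16) = Mul(Mul(4, Pow(-2, 4)), 16) = Mul(Mul(4, 16), 16) = Mul(64, 16) = 1024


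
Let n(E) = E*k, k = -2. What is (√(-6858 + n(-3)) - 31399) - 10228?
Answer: -41627 + 2*I*√1713 ≈ -41627.0 + 82.777*I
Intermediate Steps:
n(E) = -2*E (n(E) = E*(-2) = -2*E)
(√(-6858 + n(-3)) - 31399) - 10228 = (√(-6858 - 2*(-3)) - 31399) - 10228 = (√(-6858 + 6) - 31399) - 10228 = (√(-6852) - 31399) - 10228 = (2*I*√1713 - 31399) - 10228 = (-31399 + 2*I*√1713) - 10228 = -41627 + 2*I*√1713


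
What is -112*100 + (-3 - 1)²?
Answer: -11184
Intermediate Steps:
-112*100 + (-3 - 1)² = -11200 + (-4)² = -11200 + 16 = -11184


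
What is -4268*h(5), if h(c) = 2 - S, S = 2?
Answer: 0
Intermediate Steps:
h(c) = 0 (h(c) = 2 - 1*2 = 2 - 2 = 0)
-4268*h(5) = -4268*0 = 0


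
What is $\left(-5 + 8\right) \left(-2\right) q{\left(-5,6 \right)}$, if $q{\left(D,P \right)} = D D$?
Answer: $-150$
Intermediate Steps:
$q{\left(D,P \right)} = D^{2}$
$\left(-5 + 8\right) \left(-2\right) q{\left(-5,6 \right)} = \left(-5 + 8\right) \left(-2\right) \left(-5\right)^{2} = 3 \left(-2\right) 25 = \left(-6\right) 25 = -150$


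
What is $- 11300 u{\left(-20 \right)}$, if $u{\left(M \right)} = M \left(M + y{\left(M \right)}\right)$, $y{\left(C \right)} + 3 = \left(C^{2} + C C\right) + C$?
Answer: $171082000$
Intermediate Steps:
$y{\left(C \right)} = -3 + C + 2 C^{2}$ ($y{\left(C \right)} = -3 + \left(\left(C^{2} + C C\right) + C\right) = -3 + \left(\left(C^{2} + C^{2}\right) + C\right) = -3 + \left(2 C^{2} + C\right) = -3 + \left(C + 2 C^{2}\right) = -3 + C + 2 C^{2}$)
$u{\left(M \right)} = M \left(-3 + 2 M + 2 M^{2}\right)$ ($u{\left(M \right)} = M \left(M + \left(-3 + M + 2 M^{2}\right)\right) = M \left(-3 + 2 M + 2 M^{2}\right)$)
$- 11300 u{\left(-20 \right)} = - 11300 \left(- 20 \left(-3 + 2 \left(-20\right) + 2 \left(-20\right)^{2}\right)\right) = - 11300 \left(- 20 \left(-3 - 40 + 2 \cdot 400\right)\right) = - 11300 \left(- 20 \left(-3 - 40 + 800\right)\right) = - 11300 \left(\left(-20\right) 757\right) = \left(-11300\right) \left(-15140\right) = 171082000$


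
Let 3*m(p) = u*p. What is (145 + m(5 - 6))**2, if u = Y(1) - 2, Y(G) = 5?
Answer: 20736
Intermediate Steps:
u = 3 (u = 5 - 2 = 3)
m(p) = p (m(p) = (3*p)/3 = p)
(145 + m(5 - 6))**2 = (145 + (5 - 6))**2 = (145 - 1)**2 = 144**2 = 20736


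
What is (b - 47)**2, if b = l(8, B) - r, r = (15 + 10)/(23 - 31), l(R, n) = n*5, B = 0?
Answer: 123201/64 ≈ 1925.0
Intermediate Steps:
l(R, n) = 5*n
r = -25/8 (r = 25/(-8) = 25*(-1/8) = -25/8 ≈ -3.1250)
b = 25/8 (b = 5*0 - 1*(-25/8) = 0 + 25/8 = 25/8 ≈ 3.1250)
(b - 47)**2 = (25/8 - 47)**2 = (-351/8)**2 = 123201/64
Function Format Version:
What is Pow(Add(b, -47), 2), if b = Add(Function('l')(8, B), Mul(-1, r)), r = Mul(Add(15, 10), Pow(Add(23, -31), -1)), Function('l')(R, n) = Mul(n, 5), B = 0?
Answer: Rational(123201, 64) ≈ 1925.0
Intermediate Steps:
Function('l')(R, n) = Mul(5, n)
r = Rational(-25, 8) (r = Mul(25, Pow(-8, -1)) = Mul(25, Rational(-1, 8)) = Rational(-25, 8) ≈ -3.1250)
b = Rational(25, 8) (b = Add(Mul(5, 0), Mul(-1, Rational(-25, 8))) = Add(0, Rational(25, 8)) = Rational(25, 8) ≈ 3.1250)
Pow(Add(b, -47), 2) = Pow(Add(Rational(25, 8), -47), 2) = Pow(Rational(-351, 8), 2) = Rational(123201, 64)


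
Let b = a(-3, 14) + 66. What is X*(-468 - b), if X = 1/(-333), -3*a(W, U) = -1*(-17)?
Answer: 1585/999 ≈ 1.5866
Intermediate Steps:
a(W, U) = -17/3 (a(W, U) = -(-1)*(-17)/3 = -1/3*17 = -17/3)
X = -1/333 ≈ -0.0030030
b = 181/3 (b = -17/3 + 66 = 181/3 ≈ 60.333)
X*(-468 - b) = -(-468 - 1*181/3)/333 = -(-468 - 181/3)/333 = -1/333*(-1585/3) = 1585/999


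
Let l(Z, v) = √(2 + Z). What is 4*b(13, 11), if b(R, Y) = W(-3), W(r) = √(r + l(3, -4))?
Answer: 4*√(-3 + √5) ≈ 3.4961*I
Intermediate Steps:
W(r) = √(r + √5) (W(r) = √(r + √(2 + 3)) = √(r + √5))
b(R, Y) = √(-3 + √5)
4*b(13, 11) = 4*√(-3 + √5)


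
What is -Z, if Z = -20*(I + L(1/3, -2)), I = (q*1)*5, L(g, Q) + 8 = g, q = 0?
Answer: -460/3 ≈ -153.33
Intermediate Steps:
L(g, Q) = -8 + g
I = 0 (I = (0*1)*5 = 0*5 = 0)
Z = 460/3 (Z = -20*(0 + (-8 + 1/3)) = -20*(0 - 23/3) = -20*(-23/3) = 460/3 ≈ 153.33)
-Z = -1*460/3 = -460/3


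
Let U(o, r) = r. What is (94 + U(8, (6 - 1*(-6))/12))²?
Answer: 9025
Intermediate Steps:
(94 + U(8, (6 - 1*(-6))/12))² = (94 + (6 - 1*(-6))/12)² = (94 + (6 + 6)*(1/12))² = (94 + 12*(1/12))² = (94 + 1)² = 95² = 9025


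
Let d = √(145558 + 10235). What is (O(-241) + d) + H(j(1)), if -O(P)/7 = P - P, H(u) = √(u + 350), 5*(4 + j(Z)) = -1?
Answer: √155793 + √8645/5 ≈ 413.30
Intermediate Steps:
j(Z) = -21/5 (j(Z) = -4 + (⅕)*(-1) = -4 - ⅕ = -21/5)
H(u) = √(350 + u)
O(P) = 0 (O(P) = -7*(P - P) = -7*0 = 0)
d = √155793 ≈ 394.71
(O(-241) + d) + H(j(1)) = (0 + √155793) + √(350 - 21/5) = √155793 + √(1729/5) = √155793 + √8645/5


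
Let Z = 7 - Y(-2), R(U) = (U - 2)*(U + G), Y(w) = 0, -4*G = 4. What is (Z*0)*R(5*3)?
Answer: 0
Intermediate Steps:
G = -1 (G = -¼*4 = -1)
R(U) = (-1 + U)*(-2 + U) (R(U) = (U - 2)*(U - 1) = (-2 + U)*(-1 + U) = (-1 + U)*(-2 + U))
Z = 7 (Z = 7 - 1*0 = 7 + 0 = 7)
(Z*0)*R(5*3) = (7*0)*(2 + (5*3)² - 15*3) = 0*(2 + 15² - 3*15) = 0*(2 + 225 - 45) = 0*182 = 0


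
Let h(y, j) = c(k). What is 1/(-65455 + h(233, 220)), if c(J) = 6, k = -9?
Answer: -1/65449 ≈ -1.5279e-5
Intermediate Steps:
h(y, j) = 6
1/(-65455 + h(233, 220)) = 1/(-65455 + 6) = 1/(-65449) = -1/65449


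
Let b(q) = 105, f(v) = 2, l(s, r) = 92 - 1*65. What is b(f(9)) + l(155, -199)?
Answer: 132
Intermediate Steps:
l(s, r) = 27 (l(s, r) = 92 - 65 = 27)
b(f(9)) + l(155, -199) = 105 + 27 = 132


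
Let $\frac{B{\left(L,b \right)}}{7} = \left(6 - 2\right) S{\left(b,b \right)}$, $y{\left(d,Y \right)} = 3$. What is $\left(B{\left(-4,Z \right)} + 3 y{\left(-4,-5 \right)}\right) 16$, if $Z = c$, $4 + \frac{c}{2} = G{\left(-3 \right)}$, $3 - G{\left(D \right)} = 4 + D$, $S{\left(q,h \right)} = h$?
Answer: $-1648$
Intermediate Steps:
$G{\left(D \right)} = -1 - D$ ($G{\left(D \right)} = 3 - \left(4 + D\right) = -1 - D$)
$c = -4$ ($c = -8 + 2 \left(-1 - -3\right) = -8 + 2 \left(-1 + 3\right) = -8 + 2 \cdot 2 = -8 + 4 = -4$)
$Z = -4$
$B{\left(L,b \right)} = 28 b$ ($B{\left(L,b \right)} = 7 \left(6 - 2\right) b = 7 \cdot 4 b = 28 b$)
$\left(B{\left(-4,Z \right)} + 3 y{\left(-4,-5 \right)}\right) 16 = \left(28 \left(-4\right) + 3 \cdot 3\right) 16 = \left(-112 + 9\right) 16 = \left(-103\right) 16 = -1648$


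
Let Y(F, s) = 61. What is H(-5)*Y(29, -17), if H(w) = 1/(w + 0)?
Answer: -61/5 ≈ -12.200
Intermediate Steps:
H(w) = 1/w
H(-5)*Y(29, -17) = 61/(-5) = -⅕*61 = -61/5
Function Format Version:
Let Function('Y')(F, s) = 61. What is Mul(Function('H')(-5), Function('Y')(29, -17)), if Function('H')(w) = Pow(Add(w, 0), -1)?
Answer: Rational(-61, 5) ≈ -12.200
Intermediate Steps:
Function('H')(w) = Pow(w, -1)
Mul(Function('H')(-5), Function('Y')(29, -17)) = Mul(Pow(-5, -1), 61) = Mul(Rational(-1, 5), 61) = Rational(-61, 5)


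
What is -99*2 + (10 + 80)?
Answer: -108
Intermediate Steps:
-99*2 + (10 + 80) = -198 + 90 = -108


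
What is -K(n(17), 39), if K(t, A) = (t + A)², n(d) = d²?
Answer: -107584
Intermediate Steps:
K(t, A) = (A + t)²
-K(n(17), 39) = -(39 + 17²)² = -(39 + 289)² = -1*328² = -1*107584 = -107584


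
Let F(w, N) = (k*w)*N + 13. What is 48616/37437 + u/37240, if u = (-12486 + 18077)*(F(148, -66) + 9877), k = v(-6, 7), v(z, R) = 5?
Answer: -42899075999/7337652 ≈ -5846.4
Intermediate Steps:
k = 5
F(w, N) = 13 + 5*N*w (F(w, N) = (5*w)*N + 13 = 5*N*w + 13 = 13 + 5*N*w)
u = -217769450 (u = (-12486 + 18077)*((13 + 5*(-66)*148) + 9877) = 5591*((13 - 48840) + 9877) = 5591*(-48827 + 9877) = 5591*(-38950) = -217769450)
48616/37437 + u/37240 = 48616/37437 - 217769450/37240 = 48616*(1/37437) - 217769450*1/37240 = 48616/37437 - 1146155/196 = -42899075999/7337652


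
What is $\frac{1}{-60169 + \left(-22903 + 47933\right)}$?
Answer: $- \frac{1}{35139} \approx -2.8458 \cdot 10^{-5}$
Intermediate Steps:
$\frac{1}{-60169 + \left(-22903 + 47933\right)} = \frac{1}{-60169 + 25030} = \frac{1}{-35139} = - \frac{1}{35139}$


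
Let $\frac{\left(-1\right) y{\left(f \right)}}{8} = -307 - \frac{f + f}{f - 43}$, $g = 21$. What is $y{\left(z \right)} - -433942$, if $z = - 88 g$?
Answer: $\frac{825258186}{1891} \approx 4.3641 \cdot 10^{5}$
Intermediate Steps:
$z = -1848$ ($z = \left(-88\right) 21 = -1848$)
$y{\left(f \right)} = 2456 + \frac{16 f}{-43 + f}$ ($y{\left(f \right)} = - 8 \left(-307 - \frac{f + f}{f - 43}\right) = - 8 \left(-307 - \frac{2 f}{-43 + f}\right) = 2456 + \frac{16 f}{-43 + f}$)
$y{\left(z \right)} - -433942 = \frac{8 \left(-13201 + 309 \left(-1848\right)\right)}{-43 - 1848} - -433942 = \frac{8 \left(-13201 - 571032\right)}{-1891} + 433942 = 8 \left(- \frac{1}{1891}\right) \left(-584233\right) + 433942 = \frac{4673864}{1891} + 433942 = \frac{825258186}{1891}$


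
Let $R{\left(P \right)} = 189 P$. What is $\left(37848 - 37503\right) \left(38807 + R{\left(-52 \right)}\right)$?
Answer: $9997755$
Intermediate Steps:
$\left(37848 - 37503\right) \left(38807 + R{\left(-52 \right)}\right) = \left(37848 - 37503\right) \left(38807 + 189 \left(-52\right)\right) = 345 \left(38807 - 9828\right) = 345 \cdot 28979 = 9997755$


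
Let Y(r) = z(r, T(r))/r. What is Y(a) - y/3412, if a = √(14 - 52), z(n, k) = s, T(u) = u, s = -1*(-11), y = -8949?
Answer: 8949/3412 - 11*I*√38/38 ≈ 2.6228 - 1.7844*I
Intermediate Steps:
s = 11
z(n, k) = 11
a = I*√38 (a = √(-38) = I*√38 ≈ 6.1644*I)
Y(r) = 11/r
Y(a) - y/3412 = 11/((I*√38)) - (-8949)/3412 = 11*(-I*√38/38) - (-8949)/3412 = -11*I*√38/38 - 1*(-8949/3412) = -11*I*√38/38 + 8949/3412 = 8949/3412 - 11*I*√38/38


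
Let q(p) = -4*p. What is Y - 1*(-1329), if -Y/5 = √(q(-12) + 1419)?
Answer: 1329 - 15*√163 ≈ 1137.5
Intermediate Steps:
Y = -15*√163 (Y = -5*√(-4*(-12) + 1419) = -5*√(48 + 1419) = -15*√163 ≈ -191.51)
Y - 1*(-1329) = -15*√163 - 1*(-1329) = -15*√163 + 1329 = 1329 - 15*√163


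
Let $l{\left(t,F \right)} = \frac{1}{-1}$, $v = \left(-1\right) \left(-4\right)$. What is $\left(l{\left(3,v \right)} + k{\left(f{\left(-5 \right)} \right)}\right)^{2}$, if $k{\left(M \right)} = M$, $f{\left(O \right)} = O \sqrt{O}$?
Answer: $-124 + 10 i \sqrt{5} \approx -124.0 + 22.361 i$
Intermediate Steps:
$v = 4$
$f{\left(O \right)} = O^{\frac{3}{2}}$
$l{\left(t,F \right)} = -1$
$\left(l{\left(3,v \right)} + k{\left(f{\left(-5 \right)} \right)}\right)^{2} = \left(-1 + \left(-5\right)^{\frac{3}{2}}\right)^{2} = \left(-1 - 5 i \sqrt{5}\right)^{2}$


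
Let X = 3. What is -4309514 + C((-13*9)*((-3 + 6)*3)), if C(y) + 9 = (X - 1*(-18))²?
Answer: -4309082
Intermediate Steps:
C(y) = 432 (C(y) = -9 + (3 - 1*(-18))² = -9 + (3 + 18)² = -9 + 21² = -9 + 441 = 432)
-4309514 + C((-13*9)*((-3 + 6)*3)) = -4309514 + 432 = -4309082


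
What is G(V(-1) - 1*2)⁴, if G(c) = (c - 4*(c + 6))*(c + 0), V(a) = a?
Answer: 4100625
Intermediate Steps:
G(c) = c*(-24 - 3*c) (G(c) = (c - 4*(6 + c))*c = (c + (-24 - 4*c))*c = (-24 - 3*c)*c = c*(-24 - 3*c))
G(V(-1) - 1*2)⁴ = (-3*(-1 - 1*2)*(8 + (-1 - 1*2)))⁴ = (-3*(-1 - 2)*(8 + (-1 - 2)))⁴ = (-3*(-3)*(8 - 3))⁴ = (-3*(-3)*5)⁴ = 45⁴ = 4100625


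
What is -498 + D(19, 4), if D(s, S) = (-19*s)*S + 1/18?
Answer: -34955/18 ≈ -1941.9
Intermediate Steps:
D(s, S) = 1/18 - 19*S*s (D(s, S) = -19*S*s + 1/18 = 1/18 - 19*S*s)
-498 + D(19, 4) = -498 + (1/18 - 19*4*19) = -498 + (1/18 - 1444) = -498 - 25991/18 = -34955/18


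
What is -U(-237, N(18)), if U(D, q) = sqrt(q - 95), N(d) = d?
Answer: -I*sqrt(77) ≈ -8.775*I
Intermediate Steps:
U(D, q) = sqrt(-95 + q)
-U(-237, N(18)) = -sqrt(-95 + 18) = -sqrt(-77) = -I*sqrt(77)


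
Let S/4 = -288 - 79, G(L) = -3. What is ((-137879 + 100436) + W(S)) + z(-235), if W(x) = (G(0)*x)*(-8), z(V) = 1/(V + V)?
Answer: -34157251/470 ≈ -72675.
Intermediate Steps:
S = -1468 (S = 4*(-288 - 79) = 4*(-367) = -1468)
z(V) = 1/(2*V)
W(x) = 24*x (W(x) = -3*x*(-8) = 24*x)
((-137879 + 100436) + W(S)) + z(-235) = ((-137879 + 100436) + 24*(-1468)) + (½)/(-235) = (-37443 - 35232) + (½)*(-1/235) = -72675 - 1/470 = -34157251/470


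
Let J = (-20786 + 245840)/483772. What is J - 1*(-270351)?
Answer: 65394234513/241886 ≈ 2.7035e+5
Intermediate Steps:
J = 112527/241886 (J = 225054*(1/483772) = 112527/241886 ≈ 0.46521)
J - 1*(-270351) = 112527/241886 - 1*(-270351) = 112527/241886 + 270351 = 65394234513/241886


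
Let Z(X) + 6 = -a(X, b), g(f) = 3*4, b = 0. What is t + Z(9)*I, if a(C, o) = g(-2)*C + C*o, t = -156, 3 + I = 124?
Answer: -13950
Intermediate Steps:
I = 121 (I = -3 + 124 = 121)
g(f) = 12
a(C, o) = 12*C + C*o
Z(X) = -6 - 12*X (Z(X) = -6 - X*(12 + 0) = -6 - X*12 = -6 - 12*X)
t + Z(9)*I = -156 + (-6 - 12*9)*121 = -156 + (-6 - 108)*121 = -156 - 114*121 = -156 - 13794 = -13950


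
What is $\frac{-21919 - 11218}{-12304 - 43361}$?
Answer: $\frac{33137}{55665} \approx 0.59529$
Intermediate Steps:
$\frac{-21919 - 11218}{-12304 - 43361} = - \frac{33137}{-55665} = \left(-33137\right) \left(- \frac{1}{55665}\right) = \frac{33137}{55665}$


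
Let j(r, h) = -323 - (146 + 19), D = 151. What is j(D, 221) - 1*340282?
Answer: -340770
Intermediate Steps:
j(r, h) = -488 (j(r, h) = -323 - 1*165 = -323 - 165 = -488)
j(D, 221) - 1*340282 = -488 - 1*340282 = -488 - 340282 = -340770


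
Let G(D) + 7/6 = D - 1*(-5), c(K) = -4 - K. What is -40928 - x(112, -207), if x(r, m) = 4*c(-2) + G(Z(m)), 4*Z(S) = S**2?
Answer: -619633/12 ≈ -51636.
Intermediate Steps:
Z(S) = S**2/4
G(D) = 23/6 + D (G(D) = -7/6 + (D - 1*(-5)) = -7/6 + (D + 5) = -7/6 + (5 + D) = 23/6 + D)
x(r, m) = -25/6 + m**2/4 (x(r, m) = 4*(-4 - 1*(-2)) + (23/6 + m**2/4) = 4*(-4 + 2) + (23/6 + m**2/4) = 4*(-2) + (23/6 + m**2/4) = -8 + (23/6 + m**2/4) = -25/6 + m**2/4)
-40928 - x(112, -207) = -40928 - (-25/6 + (1/4)*(-207)**2) = -40928 - (-25/6 + (1/4)*42849) = -40928 - (-25/6 + 42849/4) = -40928 - 1*128497/12 = -40928 - 128497/12 = -619633/12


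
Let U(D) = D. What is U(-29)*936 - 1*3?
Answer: -27147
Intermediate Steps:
U(-29)*936 - 1*3 = -29*936 - 1*3 = -27144 - 3 = -27147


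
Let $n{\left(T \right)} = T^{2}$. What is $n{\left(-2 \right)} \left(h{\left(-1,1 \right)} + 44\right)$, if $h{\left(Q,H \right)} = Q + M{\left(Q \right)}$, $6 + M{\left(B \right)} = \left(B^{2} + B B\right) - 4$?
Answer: $140$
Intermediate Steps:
$M{\left(B \right)} = -10 + 2 B^{2}$ ($M{\left(B \right)} = -6 - \left(4 - B^{2} - B B\right) = -6 + \left(\left(B^{2} + B^{2}\right) - 4\right) = -6 + \left(2 B^{2} - 4\right) = -6 + \left(-4 + 2 B^{2}\right) = -10 + 2 B^{2}$)
$h{\left(Q,H \right)} = -10 + Q + 2 Q^{2}$ ($h{\left(Q,H \right)} = Q + \left(-10 + 2 Q^{2}\right) = -10 + Q + 2 Q^{2}$)
$n{\left(-2 \right)} \left(h{\left(-1,1 \right)} + 44\right) = \left(-2\right)^{2} \left(\left(-10 - 1 + 2 \left(-1\right)^{2}\right) + 44\right) = 4 \left(\left(-10 - 1 + 2 \cdot 1\right) + 44\right) = 4 \left(\left(-10 - 1 + 2\right) + 44\right) = 4 \left(-9 + 44\right) = 4 \cdot 35 = 140$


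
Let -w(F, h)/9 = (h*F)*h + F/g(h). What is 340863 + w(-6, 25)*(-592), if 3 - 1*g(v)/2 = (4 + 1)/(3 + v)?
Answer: -1551939375/79 ≈ -1.9645e+7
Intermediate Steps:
g(v) = 6 - 10/(3 + v) (g(v) = 6 - 2*(4 + 1)/(3 + v) = 6 - 10/(3 + v))
w(F, h) = -9*F*h**2 - 9*F*(3 + h)/(2*(4 + 3*h)) (w(F, h) = -9*((h*F)*h + F/((2*(4 + 3*h)/(3 + h)))) = -9*((F*h)*h + F*((3 + h)/(2*(4 + 3*h)))) = -9*(F*h**2 + F*(3 + h)/(2*(4 + 3*h))) = -9*F*h**2 - 9*F*(3 + h)/(2*(4 + 3*h)))
340863 + w(-6, 25)*(-592) = 340863 + ((9/2)*(-6)*(-3 - 1*25 + 25**2*(-8 - 6*25))/(4 + 3*25))*(-592) = 340863 + ((9/2)*(-6)*(-3 - 25 + 625*(-8 - 150))/(4 + 75))*(-592) = 340863 + ((9/2)*(-6)*(-3 - 25 + 625*(-158))/79)*(-592) = 340863 + ((9/2)*(-6)*(1/79)*(-3 - 25 - 98750))*(-592) = 340863 + ((9/2)*(-6)*(1/79)*(-98778))*(-592) = 340863 + (2667006/79)*(-592) = 340863 - 1578867552/79 = -1551939375/79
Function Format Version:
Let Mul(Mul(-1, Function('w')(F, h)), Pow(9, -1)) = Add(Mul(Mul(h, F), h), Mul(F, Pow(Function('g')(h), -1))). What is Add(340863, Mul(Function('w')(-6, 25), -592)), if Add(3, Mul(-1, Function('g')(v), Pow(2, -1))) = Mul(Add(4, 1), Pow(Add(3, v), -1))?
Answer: Rational(-1551939375, 79) ≈ -1.9645e+7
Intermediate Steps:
Function('g')(v) = Add(6, Mul(-10, Pow(Add(3, v), -1))) (Function('g')(v) = Add(6, Mul(-2, Mul(Add(4, 1), Pow(Add(3, v), -1)))) = Add(6, Mul(-2, Mul(5, Pow(Add(3, v), -1)))) = Add(6, Mul(-10, Pow(Add(3, v), -1))))
Function('w')(F, h) = Add(Mul(-9, F, Pow(h, 2)), Mul(Rational(-9, 2), F, Pow(Add(4, Mul(3, h)), -1), Add(3, h))) (Function('w')(F, h) = Mul(-9, Add(Mul(Mul(h, F), h), Mul(F, Pow(Mul(2, Pow(Add(3, h), -1), Add(4, Mul(3, h))), -1)))) = Mul(-9, Add(Mul(Mul(F, h), h), Mul(F, Mul(Rational(1, 2), Pow(Add(4, Mul(3, h)), -1), Add(3, h))))) = Mul(-9, Add(Mul(F, Pow(h, 2)), Mul(Rational(1, 2), F, Pow(Add(4, Mul(3, h)), -1), Add(3, h)))) = Add(Mul(-9, F, Pow(h, 2)), Mul(Rational(-9, 2), F, Pow(Add(4, Mul(3, h)), -1), Add(3, h))))
Add(340863, Mul(Function('w')(-6, 25), -592)) = Add(340863, Mul(Mul(Rational(9, 2), -6, Pow(Add(4, Mul(3, 25)), -1), Add(-3, Mul(-1, 25), Mul(Pow(25, 2), Add(-8, Mul(-6, 25))))), -592)) = Add(340863, Mul(Mul(Rational(9, 2), -6, Pow(Add(4, 75), -1), Add(-3, -25, Mul(625, Add(-8, -150)))), -592)) = Add(340863, Mul(Mul(Rational(9, 2), -6, Pow(79, -1), Add(-3, -25, Mul(625, -158))), -592)) = Add(340863, Mul(Mul(Rational(9, 2), -6, Rational(1, 79), Add(-3, -25, -98750)), -592)) = Add(340863, Mul(Mul(Rational(9, 2), -6, Rational(1, 79), -98778), -592)) = Add(340863, Mul(Rational(2667006, 79), -592)) = Add(340863, Rational(-1578867552, 79)) = Rational(-1551939375, 79)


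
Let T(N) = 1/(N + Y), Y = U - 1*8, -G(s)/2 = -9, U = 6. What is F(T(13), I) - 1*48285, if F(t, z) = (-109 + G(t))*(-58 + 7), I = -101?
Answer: -43644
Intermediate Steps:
G(s) = 18 (G(s) = -2*(-9) = 18)
Y = -2 (Y = 6 - 1*8 = 6 - 8 = -2)
T(N) = 1/(-2 + N) (T(N) = 1/(N - 2) = 1/(-2 + N))
F(t, z) = 4641 (F(t, z) = (-109 + 18)*(-58 + 7) = -91*(-51) = 4641)
F(T(13), I) - 1*48285 = 4641 - 1*48285 = 4641 - 48285 = -43644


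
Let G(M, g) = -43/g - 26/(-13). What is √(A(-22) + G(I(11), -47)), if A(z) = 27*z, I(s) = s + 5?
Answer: I*√1305707/47 ≈ 24.312*I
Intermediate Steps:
I(s) = 5 + s
G(M, g) = 2 - 43/g (G(M, g) = -43/g - 26*(-1/13) = -43/g + 2 = 2 - 43/g)
√(A(-22) + G(I(11), -47)) = √(27*(-22) + (2 - 43/(-47))) = √(-594 + (2 - 43*(-1/47))) = √(-594 + (2 + 43/47)) = √(-594 + 137/47) = √(-27781/47) = I*√1305707/47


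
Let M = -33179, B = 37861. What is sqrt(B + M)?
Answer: sqrt(4682) ≈ 68.425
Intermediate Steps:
sqrt(B + M) = sqrt(37861 - 33179) = sqrt(4682)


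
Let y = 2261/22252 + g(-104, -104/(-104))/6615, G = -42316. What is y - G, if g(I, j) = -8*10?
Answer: 1245760116407/29439396 ≈ 42316.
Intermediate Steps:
g(I, j) = -80
y = 2635271/29439396 (y = 2261/22252 - 80/6615 = 2261*(1/22252) - 80*1/6615 = 2261/22252 - 16/1323 = 2635271/29439396 ≈ 0.089515)
y - G = 2635271/29439396 - 1*(-42316) = 2635271/29439396 + 42316 = 1245760116407/29439396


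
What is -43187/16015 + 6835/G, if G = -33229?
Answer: -1544523348/532162435 ≈ -2.9024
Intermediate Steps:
-43187/16015 + 6835/G = -43187/16015 + 6835/(-33229) = -43187*1/16015 + 6835*(-1/33229) = -43187/16015 - 6835/33229 = -1544523348/532162435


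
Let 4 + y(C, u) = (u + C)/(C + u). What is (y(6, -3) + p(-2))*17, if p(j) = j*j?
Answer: 17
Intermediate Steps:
p(j) = j²
y(C, u) = -3 (y(C, u) = -4 + (u + C)/(C + u) = -4 + (C + u)/(C + u) = -4 + 1 = -3)
(y(6, -3) + p(-2))*17 = (-3 + (-2)²)*17 = (-3 + 4)*17 = 1*17 = 17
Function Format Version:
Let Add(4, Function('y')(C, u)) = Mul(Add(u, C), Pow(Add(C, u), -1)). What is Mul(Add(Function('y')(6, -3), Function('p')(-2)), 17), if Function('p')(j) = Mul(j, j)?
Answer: 17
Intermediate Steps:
Function('p')(j) = Pow(j, 2)
Function('y')(C, u) = -3 (Function('y')(C, u) = Add(-4, Mul(Add(u, C), Pow(Add(C, u), -1))) = Add(-4, Mul(Add(C, u), Pow(Add(C, u), -1))) = Add(-4, 1) = -3)
Mul(Add(Function('y')(6, -3), Function('p')(-2)), 17) = Mul(Add(-3, Pow(-2, 2)), 17) = Mul(Add(-3, 4), 17) = Mul(1, 17) = 17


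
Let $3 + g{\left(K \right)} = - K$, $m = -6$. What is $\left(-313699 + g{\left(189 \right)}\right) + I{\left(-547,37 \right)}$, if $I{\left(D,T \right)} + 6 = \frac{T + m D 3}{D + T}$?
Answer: $- \frac{160097353}{510} \approx -3.1392 \cdot 10^{5}$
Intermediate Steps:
$I{\left(D,T \right)} = -6 + \frac{T - 18 D}{D + T}$ ($I{\left(D,T \right)} = -6 + \frac{T + - 6 D 3}{D + T} = -6 + \frac{T - 18 D}{D + T}$)
$g{\left(K \right)} = -3 - K$
$\left(-313699 + g{\left(189 \right)}\right) + I{\left(-547,37 \right)} = \left(-313699 - 192\right) + \frac{\left(-24\right) \left(-547\right) - 185}{-547 + 37} = \left(-313699 - 192\right) + \frac{13128 - 185}{-510} = \left(-313699 - 192\right) - \frac{12943}{510} = -313891 - \frac{12943}{510} = - \frac{160097353}{510}$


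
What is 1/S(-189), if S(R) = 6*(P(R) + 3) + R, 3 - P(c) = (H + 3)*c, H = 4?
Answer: 1/7785 ≈ 0.00012845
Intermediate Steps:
P(c) = 3 - 7*c (P(c) = 3 - (4 + 3)*c = 3 - 7*c)
S(R) = 36 - 41*R (S(R) = 6*((3 - 7*R) + 3) + R = 6*(6 - 7*R) + R = (36 - 42*R) + R = 36 - 41*R)
1/S(-189) = 1/(36 - 41*(-189)) = 1/(36 + 7749) = 1/7785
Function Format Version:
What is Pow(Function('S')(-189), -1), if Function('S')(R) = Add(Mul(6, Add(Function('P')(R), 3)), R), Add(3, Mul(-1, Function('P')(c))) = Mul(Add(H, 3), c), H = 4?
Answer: Rational(1, 7785) ≈ 0.00012845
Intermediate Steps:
Function('P')(c) = Add(3, Mul(-7, c)) (Function('P')(c) = Add(3, Mul(-1, Mul(Add(4, 3), c))) = Add(3, Mul(-1, Mul(7, c))) = Add(3, Mul(-7, c)))
Function('S')(R) = Add(36, Mul(-41, R)) (Function('S')(R) = Add(Mul(6, Add(Add(3, Mul(-7, R)), 3)), R) = Add(Mul(6, Add(6, Mul(-7, R))), R) = Add(Add(36, Mul(-42, R)), R) = Add(36, Mul(-41, R)))
Pow(Function('S')(-189), -1) = Pow(Add(36, Mul(-41, -189)), -1) = Pow(Add(36, 7749), -1) = Pow(7785, -1) = Rational(1, 7785)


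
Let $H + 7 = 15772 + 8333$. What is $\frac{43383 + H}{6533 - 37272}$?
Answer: $- \frac{67481}{30739} \approx -2.1953$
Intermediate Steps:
$H = 24098$ ($H = -7 + \left(15772 + 8333\right) = -7 + 24105 = 24098$)
$\frac{43383 + H}{6533 - 37272} = \frac{43383 + 24098}{6533 - 37272} = \frac{67481}{-30739} = 67481 \left(- \frac{1}{30739}\right) = - \frac{67481}{30739}$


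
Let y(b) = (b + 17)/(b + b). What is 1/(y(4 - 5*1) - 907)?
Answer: -1/915 ≈ -0.0010929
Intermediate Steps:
y(b) = (17 + b)/(2*b) (y(b) = (17 + b)/((2*b)) = (17 + b)*(1/(2*b)) = (17 + b)/(2*b))
1/(y(4 - 5*1) - 907) = 1/((17 + (4 - 5*1))/(2*(4 - 5*1)) - 907) = 1/((17 + (4 - 5))/(2*(4 - 5)) - 907) = 1/((½)*(17 - 1)/(-1) - 907) = 1/((½)*(-1)*16 - 907) = 1/(-8 - 907) = 1/(-915) = -1/915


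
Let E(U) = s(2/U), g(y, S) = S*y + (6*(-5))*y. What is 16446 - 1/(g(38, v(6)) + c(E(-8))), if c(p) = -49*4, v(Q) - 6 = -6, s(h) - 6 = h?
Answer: 21971857/1336 ≈ 16446.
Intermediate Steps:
s(h) = 6 + h
v(Q) = 0 (v(Q) = 6 - 6 = 0)
g(y, S) = -30*y + S*y (g(y, S) = S*y - 30*y = -30*y + S*y)
E(U) = 6 + 2/U
c(p) = -196
16446 - 1/(g(38, v(6)) + c(E(-8))) = 16446 - 1/(38*(-30 + 0) - 196) = 16446 - 1/(38*(-30) - 196) = 16446 - 1/(-1140 - 196) = 16446 - 1/(-1336) = 16446 - 1*(-1/1336) = 16446 + 1/1336 = 21971857/1336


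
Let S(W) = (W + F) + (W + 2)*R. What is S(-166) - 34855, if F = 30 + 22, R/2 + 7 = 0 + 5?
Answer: -34313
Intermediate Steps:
R = -4 (R = -14 + 2*(0 + 5) = -14 + 2*5 = -14 + 10 = -4)
F = 52
S(W) = 44 - 3*W (S(W) = (W + 52) + (W + 2)*(-4) = (52 + W) + (2 + W)*(-4) = (52 + W) + (-8 - 4*W) = 44 - 3*W)
S(-166) - 34855 = (44 - 3*(-166)) - 34855 = (44 + 498) - 34855 = 542 - 34855 = -34313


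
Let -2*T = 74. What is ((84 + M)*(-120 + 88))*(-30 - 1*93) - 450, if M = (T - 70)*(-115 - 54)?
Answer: 71504862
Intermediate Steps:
T = -37 (T = -½*74 = -37)
M = 18083 (M = (-37 - 70)*(-115 - 54) = -107*(-169) = 18083)
((84 + M)*(-120 + 88))*(-30 - 1*93) - 450 = ((84 + 18083)*(-120 + 88))*(-30 - 1*93) - 450 = (18167*(-32))*(-30 - 93) - 450 = -581344*(-123) - 450 = 71505312 - 450 = 71504862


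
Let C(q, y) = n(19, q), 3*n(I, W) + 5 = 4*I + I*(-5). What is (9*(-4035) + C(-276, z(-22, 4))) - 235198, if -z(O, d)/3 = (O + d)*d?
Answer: -271521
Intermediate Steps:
z(O, d) = -3*d*(O + d) (z(O, d) = -3*(O + d)*d = -3*d*(O + d))
n(I, W) = -5/3 - I/3 (n(I, W) = -5/3 + (4*I + I*(-5))/3 = -5/3 + (4*I - 5*I)/3 = -5/3 + (-I)/3 = -5/3 - I/3)
C(q, y) = -8 (C(q, y) = -5/3 - ⅓*19 = -5/3 - 19/3 = -8)
(9*(-4035) + C(-276, z(-22, 4))) - 235198 = (9*(-4035) - 8) - 235198 = (-36315 - 8) - 235198 = -36323 - 235198 = -271521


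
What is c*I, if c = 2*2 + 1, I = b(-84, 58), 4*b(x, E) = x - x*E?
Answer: 5985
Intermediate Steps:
b(x, E) = x/4 - E*x/4 (b(x, E) = (x - x*E)/4 = (x - E*x)/4 = x/4 - E*x/4)
I = 1197 (I = (¼)*(-84)*(1 - 1*58) = (¼)*(-84)*(1 - 58) = (¼)*(-84)*(-57) = 1197)
c = 5 (c = 4 + 1 = 5)
c*I = 5*1197 = 5985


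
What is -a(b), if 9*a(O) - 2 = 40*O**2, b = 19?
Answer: -4814/3 ≈ -1604.7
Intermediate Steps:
a(O) = 2/9 + 40*O**2/9 (a(O) = 2/9 + (40*O**2)/9 = 2/9 + 40*O**2/9)
-a(b) = -(2/9 + (40/9)*19**2) = -(2/9 + (40/9)*361) = -(2/9 + 14440/9) = -1*4814/3 = -4814/3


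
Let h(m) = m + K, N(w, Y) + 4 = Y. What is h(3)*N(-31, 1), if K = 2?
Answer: -15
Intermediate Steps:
N(w, Y) = -4 + Y
h(m) = 2 + m (h(m) = m + 2 = 2 + m)
h(3)*N(-31, 1) = (2 + 3)*(-4 + 1) = 5*(-3) = -15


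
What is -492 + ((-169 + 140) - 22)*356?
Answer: -18648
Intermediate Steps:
-492 + ((-169 + 140) - 22)*356 = -492 + (-29 - 22)*356 = -492 - 51*356 = -492 - 18156 = -18648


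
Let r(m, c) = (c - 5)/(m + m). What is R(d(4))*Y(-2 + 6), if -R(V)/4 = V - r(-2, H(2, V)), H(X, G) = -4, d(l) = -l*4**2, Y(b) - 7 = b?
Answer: 2915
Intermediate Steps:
Y(b) = 7 + b
d(l) = -16*l (d(l) = -l*16 = -16*l)
r(m, c) = (-5 + c)/(2*m) (r(m, c) = (-5 + c)/((2*m)) = (-5 + c)*(1/(2*m)) = (-5 + c)/(2*m))
R(V) = 9 - 4*V (R(V) = -4*(V - (-5 - 4)/(2*(-2))) = -4*(V - (-1)*(-9)/(2*2)) = -4*(V - 1*9/4) = -4*(V - 9/4) = -4*(-9/4 + V) = 9 - 4*V)
R(d(4))*Y(-2 + 6) = (9 - (-64)*4)*(7 + (-2 + 6)) = (9 - 4*(-64))*(7 + 4) = (9 + 256)*11 = 265*11 = 2915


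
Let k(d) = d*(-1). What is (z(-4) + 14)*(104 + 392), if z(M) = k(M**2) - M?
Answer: 992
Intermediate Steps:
k(d) = -d
z(M) = -M - M**2 (z(M) = -M**2 - M = -M - M**2)
(z(-4) + 14)*(104 + 392) = (-4*(-1 - 1*(-4)) + 14)*(104 + 392) = (-4*(-1 + 4) + 14)*496 = (-4*3 + 14)*496 = (-12 + 14)*496 = 2*496 = 992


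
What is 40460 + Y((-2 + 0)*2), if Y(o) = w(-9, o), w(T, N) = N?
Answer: 40456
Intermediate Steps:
Y(o) = o
40460 + Y((-2 + 0)*2) = 40460 + (-2 + 0)*2 = 40460 - 2*2 = 40460 - 4 = 40456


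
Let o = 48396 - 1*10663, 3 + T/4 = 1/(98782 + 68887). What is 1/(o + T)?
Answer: 167669/6324642353 ≈ 2.6510e-5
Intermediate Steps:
T = -2012024/167669 (T = -12 + 4/(98782 + 68887) = -12 + 4/167669 = -2012024/167669 ≈ -12.000)
o = 37733 (o = 48396 - 10663 = 37733)
1/(o + T) = 1/(37733 - 2012024/167669) = 1/(6324642353/167669) = 167669/6324642353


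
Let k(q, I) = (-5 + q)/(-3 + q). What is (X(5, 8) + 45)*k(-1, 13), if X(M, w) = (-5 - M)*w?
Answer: -105/2 ≈ -52.500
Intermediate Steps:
k(q, I) = (-5 + q)/(-3 + q)
X(M, w) = w*(-5 - M)
(X(5, 8) + 45)*k(-1, 13) = (-1*8*(5 + 5) + 45)*((-5 - 1)/(-3 - 1)) = (-1*8*10 + 45)*(-6/(-4)) = (-80 + 45)*(-1/4*(-6)) = -35*3/2 = -105/2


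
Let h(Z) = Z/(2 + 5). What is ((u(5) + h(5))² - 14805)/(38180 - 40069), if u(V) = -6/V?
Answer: 18135836/2314025 ≈ 7.8374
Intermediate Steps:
h(Z) = Z/7
((u(5) + h(5))² - 14805)/(38180 - 40069) = ((-6/5 + (⅐)*5)² - 14805)/(38180 - 40069) = ((-6*⅕ + 5/7)² - 14805)/(-1889) = ((-6/5 + 5/7)² - 14805)*(-1/1889) = ((-17/35)² - 14805)*(-1/1889) = (289/1225 - 14805)*(-1/1889) = -18135836/1225*(-1/1889) = 18135836/2314025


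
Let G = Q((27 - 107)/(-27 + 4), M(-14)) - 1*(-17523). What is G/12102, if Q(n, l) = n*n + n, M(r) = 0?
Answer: 9277907/6401958 ≈ 1.4492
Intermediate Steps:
Q(n, l) = n + n² (Q(n, l) = n² + n = n + n²)
G = 9277907/529 (G = ((27 - 107)/(-27 + 4))*(1 + (27 - 107)/(-27 + 4)) - 1*(-17523) = (-80/(-23))*(1 - 80/(-23)) + 17523 = (-80*(-1/23))*(1 - 80*(-1/23)) + 17523 = 80*(1 + 80/23)/23 + 17523 = (80/23)*(103/23) + 17523 = 8240/529 + 17523 = 9277907/529 ≈ 17539.)
G/12102 = (9277907/529)/12102 = (9277907/529)*(1/12102) = 9277907/6401958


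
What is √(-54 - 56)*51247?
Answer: 51247*I*√110 ≈ 5.3748e+5*I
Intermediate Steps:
√(-54 - 56)*51247 = √(-110)*51247 = (I*√110)*51247 = 51247*I*√110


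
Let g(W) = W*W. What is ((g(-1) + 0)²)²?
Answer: 1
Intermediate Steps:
g(W) = W²
((g(-1) + 0)²)² = (((-1)² + 0)²)² = ((1 + 0)²)² = (1²)² = 1² = 1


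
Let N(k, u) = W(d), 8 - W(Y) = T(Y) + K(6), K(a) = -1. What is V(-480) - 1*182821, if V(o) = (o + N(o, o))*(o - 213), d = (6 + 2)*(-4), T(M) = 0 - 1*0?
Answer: 143582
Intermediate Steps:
T(M) = 0 (T(M) = 0 + 0 = 0)
d = -32 (d = 8*(-4) = -32)
W(Y) = 9 (W(Y) = 8 - (0 - 1) = 8 - 1*(-1) = 8 + 1 = 9)
N(k, u) = 9
V(o) = (-213 + o)*(9 + o) (V(o) = (o + 9)*(o - 213) = (9 + o)*(-213 + o) = (-213 + o)*(9 + o))
V(-480) - 1*182821 = (-1917 + (-480)² - 204*(-480)) - 1*182821 = (-1917 + 230400 + 97920) - 182821 = 326403 - 182821 = 143582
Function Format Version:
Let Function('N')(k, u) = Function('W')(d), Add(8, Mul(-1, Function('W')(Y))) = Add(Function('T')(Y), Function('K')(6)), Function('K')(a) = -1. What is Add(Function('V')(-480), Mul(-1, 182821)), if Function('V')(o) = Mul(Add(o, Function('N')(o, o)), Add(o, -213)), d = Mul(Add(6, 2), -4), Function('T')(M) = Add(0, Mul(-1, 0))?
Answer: 143582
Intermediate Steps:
Function('T')(M) = 0 (Function('T')(M) = Add(0, 0) = 0)
d = -32 (d = Mul(8, -4) = -32)
Function('W')(Y) = 9 (Function('W')(Y) = Add(8, Mul(-1, Add(0, -1))) = Add(8, Mul(-1, -1)) = Add(8, 1) = 9)
Function('N')(k, u) = 9
Function('V')(o) = Mul(Add(-213, o), Add(9, o)) (Function('V')(o) = Mul(Add(o, 9), Add(o, -213)) = Mul(Add(9, o), Add(-213, o)) = Mul(Add(-213, o), Add(9, o)))
Add(Function('V')(-480), Mul(-1, 182821)) = Add(Add(-1917, Pow(-480, 2), Mul(-204, -480)), Mul(-1, 182821)) = Add(Add(-1917, 230400, 97920), -182821) = Add(326403, -182821) = 143582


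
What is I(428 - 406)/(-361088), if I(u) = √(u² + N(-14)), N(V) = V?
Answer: -√470/361088 ≈ -6.0039e-5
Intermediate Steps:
I(u) = √(-14 + u²) (I(u) = √(u² - 14) = √(-14 + u²))
I(428 - 406)/(-361088) = √(-14 + (428 - 406)²)/(-361088) = √(-14 + 22²)*(-1/361088) = √(-14 + 484)*(-1/361088) = √470*(-1/361088) = -√470/361088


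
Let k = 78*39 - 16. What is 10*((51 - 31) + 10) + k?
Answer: 3326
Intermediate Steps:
k = 3026 (k = 3042 - 16 = 3026)
10*((51 - 31) + 10) + k = 10*((51 - 31) + 10) + 3026 = 10*(20 + 10) + 3026 = 10*30 + 3026 = 300 + 3026 = 3326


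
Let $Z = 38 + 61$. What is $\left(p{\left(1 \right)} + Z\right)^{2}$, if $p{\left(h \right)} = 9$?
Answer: $11664$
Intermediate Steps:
$Z = 99$
$\left(p{\left(1 \right)} + Z\right)^{2} = \left(9 + 99\right)^{2} = 108^{2} = 11664$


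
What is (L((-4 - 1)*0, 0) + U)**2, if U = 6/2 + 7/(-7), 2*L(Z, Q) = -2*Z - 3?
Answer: 1/4 ≈ 0.25000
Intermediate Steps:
L(Z, Q) = -3/2 - Z (L(Z, Q) = (-2*Z - 3)/2 = (-3 - 2*Z)/2 = -3/2 - Z)
U = 2 (U = 6*(1/2) + 7*(-1/7) = 3 - 1 = 2)
(L((-4 - 1)*0, 0) + U)**2 = ((-3/2 - (-4 - 1)*0) + 2)**2 = ((-3/2 - (-5)*0) + 2)**2 = ((-3/2 - 1*0) + 2)**2 = ((-3/2 + 0) + 2)**2 = (-3/2 + 2)**2 = (1/2)**2 = 1/4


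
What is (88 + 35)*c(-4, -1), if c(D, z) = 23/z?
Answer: -2829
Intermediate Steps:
(88 + 35)*c(-4, -1) = (88 + 35)*(23/(-1)) = 123*(23*(-1)) = 123*(-23) = -2829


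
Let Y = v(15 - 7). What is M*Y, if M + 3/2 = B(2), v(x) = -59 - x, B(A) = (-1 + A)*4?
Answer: -335/2 ≈ -167.50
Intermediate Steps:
B(A) = -4 + 4*A
Y = -67 (Y = -59 - (15 - 7) = -59 - 1*8 = -59 - 8 = -67)
M = 5/2 (M = -3/2 + (-4 + 4*2) = -3/2 + (-4 + 8) = -3/2 + 4 = 5/2 ≈ 2.5000)
M*Y = (5/2)*(-67) = -335/2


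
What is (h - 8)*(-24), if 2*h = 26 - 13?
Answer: 36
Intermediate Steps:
h = 13/2 (h = (26 - 13)/2 = (1/2)*13 = 13/2 ≈ 6.5000)
(h - 8)*(-24) = (13/2 - 8)*(-24) = -3/2*(-24) = 36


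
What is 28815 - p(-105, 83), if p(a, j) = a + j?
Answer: 28837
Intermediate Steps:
28815 - p(-105, 83) = 28815 - (-105 + 83) = 28815 - 1*(-22) = 28815 + 22 = 28837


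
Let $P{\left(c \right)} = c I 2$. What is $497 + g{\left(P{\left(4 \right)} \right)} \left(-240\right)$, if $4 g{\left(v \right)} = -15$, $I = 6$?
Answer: $1397$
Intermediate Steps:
$P{\left(c \right)} = 12 c$ ($P{\left(c \right)} = c 6 \cdot 2 = 6 c 2 = 12 c$)
$g{\left(v \right)} = - \frac{15}{4}$ ($g{\left(v \right)} = \frac{1}{4} \left(-15\right) = - \frac{15}{4}$)
$497 + g{\left(P{\left(4 \right)} \right)} \left(-240\right) = 497 - -900 = 497 + 900 = 1397$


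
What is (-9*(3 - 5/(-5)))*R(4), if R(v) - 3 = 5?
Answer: -288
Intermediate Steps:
R(v) = 8 (R(v) = 3 + 5 = 8)
(-9*(3 - 5/(-5)))*R(4) = -9*(3 - 5/(-5))*8 = -9*(3 - 5*(-⅕))*8 = -9*(3 + 1)*8 = -9*4*8 = -36*8 = -288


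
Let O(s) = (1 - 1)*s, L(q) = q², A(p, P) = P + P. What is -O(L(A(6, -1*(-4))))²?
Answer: 0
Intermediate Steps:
A(p, P) = 2*P
O(s) = 0 (O(s) = 0*s = 0)
-O(L(A(6, -1*(-4))))² = -1*0² = -1*0 = 0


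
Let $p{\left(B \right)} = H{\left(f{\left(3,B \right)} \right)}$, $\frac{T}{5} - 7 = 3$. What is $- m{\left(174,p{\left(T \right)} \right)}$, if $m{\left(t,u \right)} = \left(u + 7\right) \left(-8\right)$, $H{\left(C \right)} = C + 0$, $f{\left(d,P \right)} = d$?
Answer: $80$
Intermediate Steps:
$T = 50$ ($T = 35 + 5 \cdot 3 = 35 + 15 = 50$)
$H{\left(C \right)} = C$
$p{\left(B \right)} = 3$
$m{\left(t,u \right)} = -56 - 8 u$ ($m{\left(t,u \right)} = \left(7 + u\right) \left(-8\right) = -56 - 8 u$)
$- m{\left(174,p{\left(T \right)} \right)} = - (-56 - 24) = \left(-1\right) \left(-80\right) = 80$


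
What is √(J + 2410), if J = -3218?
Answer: 2*I*√202 ≈ 28.425*I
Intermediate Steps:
√(J + 2410) = √(-3218 + 2410) = √(-808) = 2*I*√202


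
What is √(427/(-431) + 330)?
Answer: √61117093/431 ≈ 18.139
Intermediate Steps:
√(427/(-431) + 330) = √(427*(-1/431) + 330) = √(-427/431 + 330) = √(141803/431) = √61117093/431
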